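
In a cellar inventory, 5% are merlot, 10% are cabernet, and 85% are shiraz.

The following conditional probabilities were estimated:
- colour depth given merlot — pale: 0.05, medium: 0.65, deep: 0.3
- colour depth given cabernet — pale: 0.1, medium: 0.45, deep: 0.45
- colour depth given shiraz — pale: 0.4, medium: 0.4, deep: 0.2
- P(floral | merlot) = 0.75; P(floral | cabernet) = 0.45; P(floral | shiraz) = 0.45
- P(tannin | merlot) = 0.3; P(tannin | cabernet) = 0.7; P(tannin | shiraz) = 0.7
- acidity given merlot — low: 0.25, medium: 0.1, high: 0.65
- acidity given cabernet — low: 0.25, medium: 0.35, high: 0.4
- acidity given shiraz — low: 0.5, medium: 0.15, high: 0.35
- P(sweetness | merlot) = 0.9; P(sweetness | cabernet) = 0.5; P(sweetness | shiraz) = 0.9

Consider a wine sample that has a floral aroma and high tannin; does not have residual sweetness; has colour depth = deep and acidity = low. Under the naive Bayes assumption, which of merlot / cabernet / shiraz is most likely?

shiraz

merlot: 0.05 × 0.3 × 0.75 × 0.3 × 0.25 × (1−0.9) = 0.000084375
cabernet: 0.1 × 0.45 × 0.45 × 0.7 × 0.25 × (1−0.5) = 0.001771875
shiraz: 0.85 × 0.2 × 0.45 × 0.7 × 0.5 × (1−0.9) = 0.0026775
Highest score → shiraz.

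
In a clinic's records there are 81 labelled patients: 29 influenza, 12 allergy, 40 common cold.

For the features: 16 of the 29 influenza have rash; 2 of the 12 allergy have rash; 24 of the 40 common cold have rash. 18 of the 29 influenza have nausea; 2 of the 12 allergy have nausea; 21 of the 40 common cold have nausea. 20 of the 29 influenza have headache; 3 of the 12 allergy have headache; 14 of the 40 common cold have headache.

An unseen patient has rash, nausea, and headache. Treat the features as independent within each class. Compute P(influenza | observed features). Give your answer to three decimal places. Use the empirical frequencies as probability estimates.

0.604

influenza: (29/81) × (16/29) × (18/29) × (20/29) ≈ 0.0845554
allergy: (12/81) × (2/12) × (2/12) × (3/12) ≈ 0.00102881
common cold: (40/81) × (24/40) × (21/40) × (14/40) ≈ 0.0544444
P(influenza | x) = 0.0845554 / 0.14002861 ≈ 0.604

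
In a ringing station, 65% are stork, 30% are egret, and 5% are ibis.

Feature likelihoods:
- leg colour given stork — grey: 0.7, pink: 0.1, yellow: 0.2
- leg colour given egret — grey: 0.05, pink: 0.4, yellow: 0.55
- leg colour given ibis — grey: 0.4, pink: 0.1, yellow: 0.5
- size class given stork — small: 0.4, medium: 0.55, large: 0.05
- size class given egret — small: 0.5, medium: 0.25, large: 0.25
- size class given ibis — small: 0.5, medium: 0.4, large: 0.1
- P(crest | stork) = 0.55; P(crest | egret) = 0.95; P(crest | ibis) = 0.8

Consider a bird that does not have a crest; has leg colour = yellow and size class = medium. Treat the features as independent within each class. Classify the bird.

stork

stork: 0.65 × 0.2 × 0.55 × (1−0.55) = 0.032175
egret: 0.3 × 0.55 × 0.25 × (1−0.95) = 0.0020625
ibis: 0.05 × 0.5 × 0.4 × (1−0.8) = 0.002
Highest score → stork.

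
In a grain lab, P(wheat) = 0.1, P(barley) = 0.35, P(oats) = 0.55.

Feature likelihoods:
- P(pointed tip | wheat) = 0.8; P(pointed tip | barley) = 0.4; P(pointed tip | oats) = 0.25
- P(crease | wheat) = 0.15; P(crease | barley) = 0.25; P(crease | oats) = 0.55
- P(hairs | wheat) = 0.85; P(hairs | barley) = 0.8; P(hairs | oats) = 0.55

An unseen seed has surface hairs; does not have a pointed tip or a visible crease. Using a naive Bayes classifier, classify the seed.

wheat: 0.1 × (1−0.8) × (1−0.15) × 0.85 = 0.01445
barley: 0.35 × (1−0.4) × (1−0.25) × 0.8 = 0.126
oats: 0.55 × (1−0.25) × (1−0.55) × 0.55 = 0.10209375
Highest score → barley.

barley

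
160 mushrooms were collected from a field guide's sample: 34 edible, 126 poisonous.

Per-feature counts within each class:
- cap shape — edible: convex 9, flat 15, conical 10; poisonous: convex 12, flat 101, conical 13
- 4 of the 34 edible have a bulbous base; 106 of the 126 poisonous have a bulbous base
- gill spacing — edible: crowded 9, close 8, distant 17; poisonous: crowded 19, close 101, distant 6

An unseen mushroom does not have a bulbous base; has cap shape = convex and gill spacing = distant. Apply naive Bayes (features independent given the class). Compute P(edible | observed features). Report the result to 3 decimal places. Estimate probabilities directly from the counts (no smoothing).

edible: (34/160) × (9/34) × (30/34) × (17/34) ≈ 0.0248162
poisonous: (126/160) × (12/126) × (20/126) × (6/126) ≈ 0.000566893
P(edible | x) = 0.0248162 / 0.025383093 ≈ 0.978

0.978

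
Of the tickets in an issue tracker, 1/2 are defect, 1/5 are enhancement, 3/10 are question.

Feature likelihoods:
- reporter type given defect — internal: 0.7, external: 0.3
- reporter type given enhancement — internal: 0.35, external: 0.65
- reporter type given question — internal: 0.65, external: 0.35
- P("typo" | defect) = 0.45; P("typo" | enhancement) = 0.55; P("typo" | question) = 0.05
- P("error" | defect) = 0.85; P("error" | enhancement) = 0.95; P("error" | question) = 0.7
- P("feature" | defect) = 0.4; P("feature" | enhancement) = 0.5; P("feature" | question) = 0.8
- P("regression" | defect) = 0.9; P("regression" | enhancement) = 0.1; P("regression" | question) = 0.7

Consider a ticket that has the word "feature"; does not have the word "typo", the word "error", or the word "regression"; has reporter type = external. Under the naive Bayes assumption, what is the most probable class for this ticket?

defect: 0.5 × 0.3 × (1−0.45) × (1−0.85) × 0.4 × (1−0.9) = 0.000495
enhancement: 0.2 × 0.65 × (1−0.55) × (1−0.95) × 0.5 × (1−0.1) = 0.00131625
question: 0.3 × 0.35 × (1−0.05) × (1−0.7) × 0.8 × (1−0.7) = 0.007182
Highest score → question.

question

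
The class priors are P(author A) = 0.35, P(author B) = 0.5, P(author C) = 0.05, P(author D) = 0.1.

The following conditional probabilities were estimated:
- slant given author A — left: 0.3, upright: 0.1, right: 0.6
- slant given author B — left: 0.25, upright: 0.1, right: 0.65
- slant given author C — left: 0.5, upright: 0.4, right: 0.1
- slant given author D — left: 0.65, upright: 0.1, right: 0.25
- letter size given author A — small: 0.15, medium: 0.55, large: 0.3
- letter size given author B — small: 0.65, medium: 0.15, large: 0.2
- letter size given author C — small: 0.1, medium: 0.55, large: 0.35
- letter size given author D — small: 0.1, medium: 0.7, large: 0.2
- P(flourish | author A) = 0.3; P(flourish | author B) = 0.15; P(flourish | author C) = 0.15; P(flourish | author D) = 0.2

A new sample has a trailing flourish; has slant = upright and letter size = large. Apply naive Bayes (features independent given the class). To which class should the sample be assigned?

author A: 0.35 × 0.1 × 0.3 × 0.3 = 0.00315
author B: 0.5 × 0.1 × 0.2 × 0.15 = 0.0015
author C: 0.05 × 0.4 × 0.35 × 0.15 = 0.00105
author D: 0.1 × 0.1 × 0.2 × 0.2 = 0.0004
Highest score → author A.

author A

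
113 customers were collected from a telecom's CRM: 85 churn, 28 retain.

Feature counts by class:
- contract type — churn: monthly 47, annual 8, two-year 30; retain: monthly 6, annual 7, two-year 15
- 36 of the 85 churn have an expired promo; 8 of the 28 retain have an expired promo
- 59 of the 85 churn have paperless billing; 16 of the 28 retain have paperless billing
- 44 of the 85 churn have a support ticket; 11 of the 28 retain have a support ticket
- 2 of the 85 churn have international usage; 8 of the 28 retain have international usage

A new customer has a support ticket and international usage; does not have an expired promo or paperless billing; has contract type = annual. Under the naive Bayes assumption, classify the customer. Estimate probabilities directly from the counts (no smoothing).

retain

churn: (85/113) × (8/85) × (49/85) × (26/85) × (44/85) × (2/85) ≈ 0.000152051
retain: (28/113) × (7/28) × (20/28) × (12/28) × (11/28) × (8/28) ≈ 0.00212854
Highest score → retain.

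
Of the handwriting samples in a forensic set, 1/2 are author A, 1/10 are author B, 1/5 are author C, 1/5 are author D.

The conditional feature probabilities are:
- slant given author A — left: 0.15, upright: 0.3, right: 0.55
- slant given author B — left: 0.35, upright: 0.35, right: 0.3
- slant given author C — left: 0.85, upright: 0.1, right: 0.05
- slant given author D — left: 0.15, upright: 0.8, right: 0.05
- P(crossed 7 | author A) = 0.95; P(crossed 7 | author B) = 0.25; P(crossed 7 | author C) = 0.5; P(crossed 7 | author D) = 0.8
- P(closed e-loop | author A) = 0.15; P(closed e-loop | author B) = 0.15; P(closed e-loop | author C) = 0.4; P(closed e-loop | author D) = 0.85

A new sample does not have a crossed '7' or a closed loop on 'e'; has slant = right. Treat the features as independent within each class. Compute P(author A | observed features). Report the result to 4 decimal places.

author A: 0.5 × 0.55 × (1−0.95) × (1−0.15) = 0.0116875
author B: 0.1 × 0.3 × (1−0.25) × (1−0.15) = 0.019125
author C: 0.2 × 0.05 × (1−0.5) × (1−0.4) = 0.003
author D: 0.2 × 0.05 × (1−0.8) × (1−0.85) = 0.0003
P(author A | x) = 0.0116875 / 0.0341125 ≈ 0.3426

0.3426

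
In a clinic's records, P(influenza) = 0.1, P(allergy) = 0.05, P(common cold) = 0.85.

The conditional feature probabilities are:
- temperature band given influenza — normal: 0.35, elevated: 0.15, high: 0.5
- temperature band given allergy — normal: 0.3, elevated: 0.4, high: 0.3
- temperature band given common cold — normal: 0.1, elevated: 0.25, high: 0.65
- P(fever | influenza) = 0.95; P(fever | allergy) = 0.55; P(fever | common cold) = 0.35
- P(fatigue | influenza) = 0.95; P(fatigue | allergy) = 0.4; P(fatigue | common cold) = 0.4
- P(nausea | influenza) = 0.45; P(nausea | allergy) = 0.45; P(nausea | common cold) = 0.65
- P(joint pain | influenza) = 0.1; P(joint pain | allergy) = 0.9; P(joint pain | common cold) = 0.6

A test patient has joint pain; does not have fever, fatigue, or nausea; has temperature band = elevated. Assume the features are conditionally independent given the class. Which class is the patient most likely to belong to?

common cold

influenza: 0.1 × 0.15 × (1−0.95) × (1−0.95) × (1−0.45) × 0.1 = 0.0000020625
allergy: 0.05 × 0.4 × (1−0.55) × (1−0.4) × (1−0.45) × 0.9 = 0.002673
common cold: 0.85 × 0.25 × (1−0.35) × (1−0.4) × (1−0.65) × 0.6 = 0.01740375
Highest score → common cold.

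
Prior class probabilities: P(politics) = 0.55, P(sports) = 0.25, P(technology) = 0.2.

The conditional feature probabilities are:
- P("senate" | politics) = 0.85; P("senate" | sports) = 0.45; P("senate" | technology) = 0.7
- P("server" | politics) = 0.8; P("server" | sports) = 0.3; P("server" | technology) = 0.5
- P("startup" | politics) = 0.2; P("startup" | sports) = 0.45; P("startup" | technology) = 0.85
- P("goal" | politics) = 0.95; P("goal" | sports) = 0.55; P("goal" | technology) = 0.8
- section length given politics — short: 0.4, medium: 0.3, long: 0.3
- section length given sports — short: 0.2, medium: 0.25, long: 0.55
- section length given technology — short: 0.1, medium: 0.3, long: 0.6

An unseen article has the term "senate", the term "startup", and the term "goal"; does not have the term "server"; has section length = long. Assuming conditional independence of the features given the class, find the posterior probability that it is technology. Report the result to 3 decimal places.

politics: 0.55 × 0.85 × (1−0.8) × 0.2 × 0.95 × 0.3 = 0.0053295
sports: 0.25 × 0.45 × (1−0.3) × 0.45 × 0.55 × 0.55 = 0.01071984375
technology: 0.2 × 0.7 × (1−0.5) × 0.85 × 0.8 × 0.6 = 0.02856
P(technology | x) = 0.02856 / 0.04460934375 ≈ 0.640

0.640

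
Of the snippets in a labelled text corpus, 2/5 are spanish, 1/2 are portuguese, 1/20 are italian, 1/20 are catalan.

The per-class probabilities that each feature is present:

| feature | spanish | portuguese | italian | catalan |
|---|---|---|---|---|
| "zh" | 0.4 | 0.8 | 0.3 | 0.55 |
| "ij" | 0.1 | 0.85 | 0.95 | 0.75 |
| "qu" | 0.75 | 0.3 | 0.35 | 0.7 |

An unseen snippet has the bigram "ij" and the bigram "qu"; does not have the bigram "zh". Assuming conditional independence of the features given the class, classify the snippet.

portuguese

spanish: 0.4 × (1−0.4) × 0.1 × 0.75 = 0.018
portuguese: 0.5 × (1−0.8) × 0.85 × 0.3 = 0.0255
italian: 0.05 × (1−0.3) × 0.95 × 0.35 = 0.0116375
catalan: 0.05 × (1−0.55) × 0.75 × 0.7 = 0.0118125
Highest score → portuguese.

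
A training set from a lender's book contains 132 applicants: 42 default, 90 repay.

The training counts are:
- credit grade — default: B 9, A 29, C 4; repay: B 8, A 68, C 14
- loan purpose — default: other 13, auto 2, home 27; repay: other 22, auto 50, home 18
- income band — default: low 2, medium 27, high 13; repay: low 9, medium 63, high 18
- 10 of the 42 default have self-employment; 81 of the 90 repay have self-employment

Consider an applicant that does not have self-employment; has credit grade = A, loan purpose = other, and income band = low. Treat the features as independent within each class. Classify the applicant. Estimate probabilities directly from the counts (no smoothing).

default

default: (42/132) × (29/42) × (13/42) × (2/42) × (32/42) ≈ 0.00246717
repay: (90/132) × (68/90) × (22/90) × (9/90) × (9/90) ≈ 0.00125926
Highest score → default.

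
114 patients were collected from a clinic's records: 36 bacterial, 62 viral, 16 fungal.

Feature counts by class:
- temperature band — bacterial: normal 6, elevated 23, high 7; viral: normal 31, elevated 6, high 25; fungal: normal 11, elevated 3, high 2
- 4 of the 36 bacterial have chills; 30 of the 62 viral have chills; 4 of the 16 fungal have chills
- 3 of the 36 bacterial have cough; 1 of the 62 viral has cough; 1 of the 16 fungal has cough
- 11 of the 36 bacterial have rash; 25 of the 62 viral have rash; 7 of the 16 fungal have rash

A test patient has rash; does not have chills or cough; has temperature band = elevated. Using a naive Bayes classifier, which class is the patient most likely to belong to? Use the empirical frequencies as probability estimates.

bacterial

bacterial: (36/114) × (23/36) × (32/36) × (33/36) × (11/36) ≈ 0.050231
viral: (62/114) × (6/62) × (32/62) × (61/62) × (25/62) ≈ 0.0107768
fungal: (16/114) × (3/16) × (12/16) × (15/16) × (7/16) ≈ 0.00809519
Highest score → bacterial.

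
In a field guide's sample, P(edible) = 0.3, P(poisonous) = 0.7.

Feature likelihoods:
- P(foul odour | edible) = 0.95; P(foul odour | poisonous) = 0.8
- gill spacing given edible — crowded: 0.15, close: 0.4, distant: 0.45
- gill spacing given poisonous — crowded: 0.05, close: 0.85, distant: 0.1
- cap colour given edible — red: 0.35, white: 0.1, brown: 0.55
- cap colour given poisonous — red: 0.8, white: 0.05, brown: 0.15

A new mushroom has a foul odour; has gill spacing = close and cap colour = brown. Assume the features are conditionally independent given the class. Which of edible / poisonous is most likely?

poisonous

edible: 0.3 × 0.95 × 0.4 × 0.55 = 0.0627
poisonous: 0.7 × 0.8 × 0.85 × 0.15 = 0.0714
Highest score → poisonous.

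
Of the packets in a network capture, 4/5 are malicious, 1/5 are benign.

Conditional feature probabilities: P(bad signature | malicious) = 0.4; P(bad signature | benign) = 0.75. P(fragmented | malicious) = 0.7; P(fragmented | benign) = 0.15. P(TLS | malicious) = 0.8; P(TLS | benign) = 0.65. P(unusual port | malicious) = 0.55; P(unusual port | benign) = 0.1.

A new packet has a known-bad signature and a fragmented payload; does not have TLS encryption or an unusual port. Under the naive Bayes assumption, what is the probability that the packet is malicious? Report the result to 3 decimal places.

0.740

malicious: 0.8 × 0.4 × 0.7 × (1−0.8) × (1−0.55) = 0.02016
benign: 0.2 × 0.75 × 0.15 × (1−0.65) × (1−0.1) = 0.0070875
P(malicious | x) = 0.02016 / 0.0272475 ≈ 0.740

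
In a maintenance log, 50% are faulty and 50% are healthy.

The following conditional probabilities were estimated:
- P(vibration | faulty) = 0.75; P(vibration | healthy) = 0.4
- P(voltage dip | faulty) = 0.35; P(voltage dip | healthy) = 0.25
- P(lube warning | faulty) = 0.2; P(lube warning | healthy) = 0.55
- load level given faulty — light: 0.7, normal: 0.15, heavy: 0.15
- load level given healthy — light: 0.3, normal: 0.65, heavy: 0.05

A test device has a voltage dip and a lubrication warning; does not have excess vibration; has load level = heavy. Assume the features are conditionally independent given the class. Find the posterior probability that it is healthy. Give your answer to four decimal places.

0.6111

faulty: 0.5 × (1−0.75) × 0.35 × 0.2 × 0.15 = 0.0013125
healthy: 0.5 × (1−0.4) × 0.25 × 0.55 × 0.05 = 0.0020625
P(healthy | x) = 0.0020625 / 0.003375 ≈ 0.6111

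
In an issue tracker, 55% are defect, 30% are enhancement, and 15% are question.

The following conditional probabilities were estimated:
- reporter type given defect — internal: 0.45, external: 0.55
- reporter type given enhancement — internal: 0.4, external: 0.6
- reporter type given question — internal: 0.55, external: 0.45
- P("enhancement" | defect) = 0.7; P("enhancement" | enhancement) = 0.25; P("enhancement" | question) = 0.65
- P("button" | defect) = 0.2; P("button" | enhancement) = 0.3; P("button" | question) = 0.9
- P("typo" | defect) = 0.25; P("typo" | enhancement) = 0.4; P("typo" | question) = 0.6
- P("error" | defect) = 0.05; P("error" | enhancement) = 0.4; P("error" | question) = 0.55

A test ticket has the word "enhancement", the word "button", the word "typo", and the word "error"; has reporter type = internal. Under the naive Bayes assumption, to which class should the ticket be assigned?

defect: 0.55 × 0.45 × 0.7 × 0.2 × 0.25 × 0.05 = 0.000433125
enhancement: 0.3 × 0.4 × 0.25 × 0.3 × 0.4 × 0.4 = 0.00144
question: 0.15 × 0.55 × 0.65 × 0.9 × 0.6 × 0.55 = 0.015926625
Highest score → question.

question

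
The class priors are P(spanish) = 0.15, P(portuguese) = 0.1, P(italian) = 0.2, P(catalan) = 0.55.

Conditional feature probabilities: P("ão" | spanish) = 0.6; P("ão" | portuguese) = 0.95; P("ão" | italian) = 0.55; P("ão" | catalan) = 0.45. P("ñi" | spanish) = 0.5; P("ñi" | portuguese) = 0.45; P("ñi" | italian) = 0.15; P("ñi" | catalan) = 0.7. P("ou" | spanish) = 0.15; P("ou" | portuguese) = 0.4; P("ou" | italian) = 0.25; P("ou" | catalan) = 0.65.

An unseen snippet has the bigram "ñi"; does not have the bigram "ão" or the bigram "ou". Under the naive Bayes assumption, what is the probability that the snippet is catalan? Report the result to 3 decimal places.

0.667

spanish: 0.15 × (1−0.6) × 0.5 × (1−0.15) = 0.0255
portuguese: 0.1 × (1−0.95) × 0.45 × (1−0.4) = 0.00135
italian: 0.2 × (1−0.55) × 0.15 × (1−0.25) = 0.010125
catalan: 0.55 × (1−0.45) × 0.7 × (1−0.65) = 0.0741125
P(catalan | x) = 0.0741125 / 0.1110875 ≈ 0.667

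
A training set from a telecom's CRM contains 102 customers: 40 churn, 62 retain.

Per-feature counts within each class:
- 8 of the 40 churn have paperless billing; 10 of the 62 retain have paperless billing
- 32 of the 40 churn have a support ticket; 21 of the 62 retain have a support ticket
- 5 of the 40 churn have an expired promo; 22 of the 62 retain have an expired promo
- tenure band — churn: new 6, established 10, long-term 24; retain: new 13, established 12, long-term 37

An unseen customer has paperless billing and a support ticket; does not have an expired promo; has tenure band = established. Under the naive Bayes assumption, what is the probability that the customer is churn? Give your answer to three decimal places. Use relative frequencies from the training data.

churn: (40/102) × (8/40) × (32/40) × (35/40) × (10/40) ≈ 0.0137255
retain: (62/102) × (10/62) × (21/62) × (40/62) × (12/62) ≈ 0.00414653
P(churn | x) = 0.0137255 / 0.01787203 ≈ 0.768

0.768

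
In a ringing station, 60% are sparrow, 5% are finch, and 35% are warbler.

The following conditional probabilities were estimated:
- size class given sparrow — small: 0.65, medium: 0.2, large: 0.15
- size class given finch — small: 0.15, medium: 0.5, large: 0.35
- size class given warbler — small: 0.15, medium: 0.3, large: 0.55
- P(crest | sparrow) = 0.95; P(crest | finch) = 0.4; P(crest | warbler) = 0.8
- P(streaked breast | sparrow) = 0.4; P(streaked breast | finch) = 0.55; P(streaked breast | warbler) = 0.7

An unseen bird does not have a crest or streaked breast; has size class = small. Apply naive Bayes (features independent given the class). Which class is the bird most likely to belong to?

sparrow

sparrow: 0.6 × 0.65 × (1−0.95) × (1−0.4) = 0.0117
finch: 0.05 × 0.15 × (1−0.4) × (1−0.55) = 0.002025
warbler: 0.35 × 0.15 × (1−0.8) × (1−0.7) = 0.00315
Highest score → sparrow.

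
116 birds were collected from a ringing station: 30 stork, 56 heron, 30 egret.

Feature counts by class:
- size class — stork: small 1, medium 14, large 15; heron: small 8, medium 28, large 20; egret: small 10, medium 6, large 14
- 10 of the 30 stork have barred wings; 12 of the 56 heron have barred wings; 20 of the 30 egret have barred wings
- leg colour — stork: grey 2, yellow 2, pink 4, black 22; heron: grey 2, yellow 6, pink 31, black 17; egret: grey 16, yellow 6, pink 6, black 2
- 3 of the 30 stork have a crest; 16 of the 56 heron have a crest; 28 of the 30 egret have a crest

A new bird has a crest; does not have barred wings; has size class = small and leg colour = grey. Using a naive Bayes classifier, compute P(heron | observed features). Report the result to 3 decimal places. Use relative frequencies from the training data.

stork: (30/116) × (1/30) × (20/30) × (2/30) × (3/30) ≈ 0.0000383142
heron: (56/116) × (8/56) × (44/56) × (2/56) × (16/56) ≈ 0.000552931
egret: (30/116) × (10/30) × (10/30) × (16/30) × (28/30) ≈ 0.014304
P(heron | x) = 0.000552931 / 0.0148952452 ≈ 0.037

0.037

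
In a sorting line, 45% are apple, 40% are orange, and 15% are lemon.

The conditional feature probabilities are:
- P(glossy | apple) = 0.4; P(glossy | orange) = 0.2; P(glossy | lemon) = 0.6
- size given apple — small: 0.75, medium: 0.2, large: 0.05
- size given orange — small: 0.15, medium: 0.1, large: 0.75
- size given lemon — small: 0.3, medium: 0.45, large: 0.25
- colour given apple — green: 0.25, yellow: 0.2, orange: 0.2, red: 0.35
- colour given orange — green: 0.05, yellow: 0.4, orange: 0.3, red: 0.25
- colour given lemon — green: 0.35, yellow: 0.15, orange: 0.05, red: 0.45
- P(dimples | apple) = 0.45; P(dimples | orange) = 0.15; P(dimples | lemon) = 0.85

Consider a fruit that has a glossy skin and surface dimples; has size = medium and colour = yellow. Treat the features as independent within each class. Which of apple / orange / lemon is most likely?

apple: 0.45 × 0.4 × 0.2 × 0.2 × 0.45 = 0.00324
orange: 0.4 × 0.2 × 0.1 × 0.4 × 0.15 = 0.00048
lemon: 0.15 × 0.6 × 0.45 × 0.15 × 0.85 = 0.00516375
Highest score → lemon.

lemon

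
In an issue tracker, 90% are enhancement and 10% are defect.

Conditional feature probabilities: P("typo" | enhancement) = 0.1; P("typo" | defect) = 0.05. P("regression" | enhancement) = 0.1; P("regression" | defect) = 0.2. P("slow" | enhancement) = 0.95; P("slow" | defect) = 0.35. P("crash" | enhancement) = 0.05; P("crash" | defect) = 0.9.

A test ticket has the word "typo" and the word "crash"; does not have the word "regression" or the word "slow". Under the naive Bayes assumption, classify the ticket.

defect

enhancement: 0.9 × 0.1 × (1−0.1) × (1−0.95) × 0.05 = 0.0002025
defect: 0.1 × 0.05 × (1−0.2) × (1−0.35) × 0.9 = 0.00234
Highest score → defect.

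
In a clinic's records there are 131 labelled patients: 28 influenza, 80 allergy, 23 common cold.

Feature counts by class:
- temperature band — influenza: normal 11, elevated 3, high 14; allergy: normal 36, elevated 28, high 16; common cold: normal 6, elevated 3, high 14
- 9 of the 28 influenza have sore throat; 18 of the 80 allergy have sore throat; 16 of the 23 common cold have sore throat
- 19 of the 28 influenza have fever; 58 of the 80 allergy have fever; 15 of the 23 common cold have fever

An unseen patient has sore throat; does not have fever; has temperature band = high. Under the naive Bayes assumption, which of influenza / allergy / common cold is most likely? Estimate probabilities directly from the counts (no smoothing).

influenza: (28/131) × (14/28) × (9/28) × (9/28) ≈ 0.0110414
allergy: (80/131) × (16/80) × (18/80) × (22/80) ≈ 0.00755725
common cold: (23/131) × (14/23) × (16/23) × (8/23) ≈ 0.025859
Highest score → common cold.

common cold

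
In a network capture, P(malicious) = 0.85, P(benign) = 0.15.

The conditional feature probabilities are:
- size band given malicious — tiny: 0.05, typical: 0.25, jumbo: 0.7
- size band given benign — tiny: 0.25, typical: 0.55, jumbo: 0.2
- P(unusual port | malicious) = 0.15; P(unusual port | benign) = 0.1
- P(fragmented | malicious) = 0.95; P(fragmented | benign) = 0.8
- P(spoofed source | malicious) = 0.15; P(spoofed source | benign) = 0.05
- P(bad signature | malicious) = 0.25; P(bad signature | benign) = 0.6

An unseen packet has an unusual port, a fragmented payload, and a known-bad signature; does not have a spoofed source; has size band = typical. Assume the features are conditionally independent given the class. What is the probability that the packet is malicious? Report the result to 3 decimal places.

malicious: 0.85 × 0.25 × 0.15 × 0.95 × (1−0.15) × 0.25 = 0.006434765625
benign: 0.15 × 0.55 × 0.1 × 0.8 × (1−0.05) × 0.6 = 0.003762
P(malicious | x) = 0.006434765625 / 0.010196765625 ≈ 0.631

0.631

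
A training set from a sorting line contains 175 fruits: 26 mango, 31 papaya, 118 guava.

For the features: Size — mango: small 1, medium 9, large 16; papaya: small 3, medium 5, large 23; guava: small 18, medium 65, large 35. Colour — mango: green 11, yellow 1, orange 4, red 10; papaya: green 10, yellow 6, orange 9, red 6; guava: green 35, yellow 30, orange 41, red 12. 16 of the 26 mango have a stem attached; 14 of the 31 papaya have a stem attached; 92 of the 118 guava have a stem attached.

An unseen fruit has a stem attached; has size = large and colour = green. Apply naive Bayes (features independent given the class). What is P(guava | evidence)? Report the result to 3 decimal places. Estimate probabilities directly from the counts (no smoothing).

0.519

mango: (26/175) × (16/26) × (11/26) × (16/26) ≈ 0.0238039
papaya: (31/175) × (23/31) × (10/31) × (14/31) ≈ 0.0191467
guava: (118/175) × (35/118) × (35/118) × (92/118) ≈ 0.0462511
P(guava | x) = 0.0462511 / 0.0892017 ≈ 0.519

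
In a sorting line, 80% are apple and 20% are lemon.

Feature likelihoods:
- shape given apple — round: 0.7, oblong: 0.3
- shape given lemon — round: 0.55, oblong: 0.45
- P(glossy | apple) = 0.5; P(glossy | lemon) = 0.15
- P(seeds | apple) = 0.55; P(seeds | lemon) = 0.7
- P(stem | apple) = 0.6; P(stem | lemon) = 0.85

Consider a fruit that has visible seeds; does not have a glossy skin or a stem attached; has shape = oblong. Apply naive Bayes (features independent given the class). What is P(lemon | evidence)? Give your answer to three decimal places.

apple: 0.8 × 0.3 × (1−0.5) × 0.55 × (1−0.6) = 0.0264
lemon: 0.2 × 0.45 × (1−0.15) × 0.7 × (1−0.85) = 0.0080325
P(lemon | x) = 0.0080325 / 0.0344325 ≈ 0.233

0.233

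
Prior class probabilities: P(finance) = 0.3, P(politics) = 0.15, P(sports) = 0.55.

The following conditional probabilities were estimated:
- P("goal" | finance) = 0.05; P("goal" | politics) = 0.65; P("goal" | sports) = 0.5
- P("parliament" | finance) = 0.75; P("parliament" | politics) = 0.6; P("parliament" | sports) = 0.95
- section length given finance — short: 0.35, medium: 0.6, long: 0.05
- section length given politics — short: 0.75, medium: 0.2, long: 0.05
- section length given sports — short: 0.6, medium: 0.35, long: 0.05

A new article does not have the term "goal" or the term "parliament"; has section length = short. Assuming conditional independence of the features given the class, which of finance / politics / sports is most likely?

finance: 0.3 × (1−0.05) × (1−0.75) × 0.35 = 0.0249375
politics: 0.15 × (1−0.65) × (1−0.6) × 0.75 = 0.01575
sports: 0.55 × (1−0.5) × (1−0.95) × 0.6 = 0.00825
Highest score → finance.

finance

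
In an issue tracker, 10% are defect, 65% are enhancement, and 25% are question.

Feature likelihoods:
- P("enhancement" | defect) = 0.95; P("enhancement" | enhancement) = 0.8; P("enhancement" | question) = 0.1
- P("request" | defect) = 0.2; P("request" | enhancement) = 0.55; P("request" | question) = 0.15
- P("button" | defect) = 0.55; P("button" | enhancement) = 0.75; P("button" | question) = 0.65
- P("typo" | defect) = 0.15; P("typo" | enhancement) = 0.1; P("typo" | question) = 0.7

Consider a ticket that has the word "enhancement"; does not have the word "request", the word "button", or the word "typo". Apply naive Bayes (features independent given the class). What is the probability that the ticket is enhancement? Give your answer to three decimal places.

0.627

defect: 0.1 × 0.95 × (1−0.2) × (1−0.55) × (1−0.15) = 0.02907
enhancement: 0.65 × 0.8 × (1−0.55) × (1−0.75) × (1−0.1) = 0.05265
question: 0.25 × 0.1 × (1−0.15) × (1−0.65) × (1−0.7) = 0.00223125
P(enhancement | x) = 0.05265 / 0.08395125 ≈ 0.627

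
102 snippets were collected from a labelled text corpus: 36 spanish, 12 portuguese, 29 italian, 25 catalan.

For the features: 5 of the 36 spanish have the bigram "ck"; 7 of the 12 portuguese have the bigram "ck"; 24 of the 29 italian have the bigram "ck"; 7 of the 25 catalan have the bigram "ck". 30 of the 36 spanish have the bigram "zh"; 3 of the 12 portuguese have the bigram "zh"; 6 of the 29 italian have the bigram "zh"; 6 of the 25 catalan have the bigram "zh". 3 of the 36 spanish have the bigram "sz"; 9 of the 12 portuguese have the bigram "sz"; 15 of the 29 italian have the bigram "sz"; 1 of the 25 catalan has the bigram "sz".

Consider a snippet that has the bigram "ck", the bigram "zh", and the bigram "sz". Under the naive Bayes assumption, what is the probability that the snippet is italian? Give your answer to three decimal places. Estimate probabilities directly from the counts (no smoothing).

spanish: (36/102) × (5/36) × (30/36) × (3/36) ≈ 0.00340414
portuguese: (12/102) × (7/12) × (3/12) × (9/12) ≈ 0.0128676
italian: (29/102) × (24/29) × (6/29) × (15/29) ≈ 0.0251801
catalan: (25/102) × (7/25) × (6/25) × (1/25) ≈ 0.000658824
P(italian | x) = 0.0251801 / 0.042110664 ≈ 0.598

0.598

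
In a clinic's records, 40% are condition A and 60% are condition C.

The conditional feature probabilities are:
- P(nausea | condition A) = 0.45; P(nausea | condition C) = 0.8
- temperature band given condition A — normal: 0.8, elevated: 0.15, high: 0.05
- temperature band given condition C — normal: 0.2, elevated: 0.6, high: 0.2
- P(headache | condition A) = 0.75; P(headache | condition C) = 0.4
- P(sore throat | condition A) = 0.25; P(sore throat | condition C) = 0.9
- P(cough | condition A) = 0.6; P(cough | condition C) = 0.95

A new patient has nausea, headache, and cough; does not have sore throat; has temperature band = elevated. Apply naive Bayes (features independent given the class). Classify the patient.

condition A: 0.4 × 0.45 × 0.15 × 0.75 × (1−0.25) × 0.6 = 0.0091125
condition C: 0.6 × 0.8 × 0.6 × 0.4 × (1−0.9) × 0.95 = 0.010944
Highest score → condition C.

condition C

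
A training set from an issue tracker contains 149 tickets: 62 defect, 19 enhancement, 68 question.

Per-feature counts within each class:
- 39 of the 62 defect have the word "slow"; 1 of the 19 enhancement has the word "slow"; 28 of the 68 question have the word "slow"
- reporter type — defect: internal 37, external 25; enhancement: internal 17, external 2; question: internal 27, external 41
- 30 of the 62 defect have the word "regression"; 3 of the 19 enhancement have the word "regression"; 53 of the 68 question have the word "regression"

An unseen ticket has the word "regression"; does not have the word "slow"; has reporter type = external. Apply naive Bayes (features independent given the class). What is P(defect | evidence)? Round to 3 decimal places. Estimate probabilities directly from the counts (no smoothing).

0.190

defect: (62/149) × (23/62) × (25/62) × (30/62) ≈ 0.0301175
enhancement: (19/149) × (18/19) × (2/19) × (3/19) ≈ 0.00200785
question: (68/149) × (40/68) × (41/68) × (53/68) ≈ 0.126158
P(defect | x) = 0.0301175 / 0.15828335 ≈ 0.190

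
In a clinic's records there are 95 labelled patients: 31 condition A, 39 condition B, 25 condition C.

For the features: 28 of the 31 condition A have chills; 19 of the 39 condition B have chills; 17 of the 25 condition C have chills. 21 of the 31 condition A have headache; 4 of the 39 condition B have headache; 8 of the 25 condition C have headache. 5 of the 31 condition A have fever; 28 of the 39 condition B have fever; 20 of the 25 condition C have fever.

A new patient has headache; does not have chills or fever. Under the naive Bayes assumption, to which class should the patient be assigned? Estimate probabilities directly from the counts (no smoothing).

condition A

condition A: (31/95) × (3/31) × (21/31) × (26/31) ≈ 0.0179418
condition B: (39/95) × (20/39) × (4/39) × (11/39) ≈ 0.00609018
condition C: (25/95) × (8/25) × (8/25) × (5/25) ≈ 0.00538947
Highest score → condition A.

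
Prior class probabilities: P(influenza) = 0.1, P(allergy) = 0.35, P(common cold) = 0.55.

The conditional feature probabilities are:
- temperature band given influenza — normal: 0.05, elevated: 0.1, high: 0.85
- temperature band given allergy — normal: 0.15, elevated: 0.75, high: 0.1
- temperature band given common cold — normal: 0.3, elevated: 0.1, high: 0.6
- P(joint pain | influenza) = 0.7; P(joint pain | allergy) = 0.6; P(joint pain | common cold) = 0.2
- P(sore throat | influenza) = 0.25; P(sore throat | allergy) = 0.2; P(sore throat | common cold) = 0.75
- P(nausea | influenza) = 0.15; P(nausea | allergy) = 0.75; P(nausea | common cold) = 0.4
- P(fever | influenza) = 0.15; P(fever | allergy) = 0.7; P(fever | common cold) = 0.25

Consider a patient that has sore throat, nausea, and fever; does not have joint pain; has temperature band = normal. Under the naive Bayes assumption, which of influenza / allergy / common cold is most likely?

influenza: 0.1 × 0.05 × (1−0.7) × 0.25 × 0.15 × 0.15 = 0.0000084375
allergy: 0.35 × 0.15 × (1−0.6) × 0.2 × 0.75 × 0.7 = 0.002205
common cold: 0.55 × 0.3 × (1−0.2) × 0.75 × 0.4 × 0.25 = 0.0099
Highest score → common cold.

common cold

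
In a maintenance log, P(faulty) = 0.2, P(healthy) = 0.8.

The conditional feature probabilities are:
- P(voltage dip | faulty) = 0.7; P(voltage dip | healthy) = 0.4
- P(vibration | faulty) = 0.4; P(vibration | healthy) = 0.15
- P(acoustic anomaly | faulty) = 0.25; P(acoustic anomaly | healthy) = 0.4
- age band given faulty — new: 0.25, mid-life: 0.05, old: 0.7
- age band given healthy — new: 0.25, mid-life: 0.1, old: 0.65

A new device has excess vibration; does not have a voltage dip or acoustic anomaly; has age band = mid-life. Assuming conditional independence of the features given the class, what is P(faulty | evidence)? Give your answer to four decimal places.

faulty: 0.2 × (1−0.7) × 0.4 × (1−0.25) × 0.05 = 0.0009
healthy: 0.8 × (1−0.4) × 0.15 × (1−0.4) × 0.1 = 0.00432
P(faulty | x) = 0.0009 / 0.00522 ≈ 0.1724

0.1724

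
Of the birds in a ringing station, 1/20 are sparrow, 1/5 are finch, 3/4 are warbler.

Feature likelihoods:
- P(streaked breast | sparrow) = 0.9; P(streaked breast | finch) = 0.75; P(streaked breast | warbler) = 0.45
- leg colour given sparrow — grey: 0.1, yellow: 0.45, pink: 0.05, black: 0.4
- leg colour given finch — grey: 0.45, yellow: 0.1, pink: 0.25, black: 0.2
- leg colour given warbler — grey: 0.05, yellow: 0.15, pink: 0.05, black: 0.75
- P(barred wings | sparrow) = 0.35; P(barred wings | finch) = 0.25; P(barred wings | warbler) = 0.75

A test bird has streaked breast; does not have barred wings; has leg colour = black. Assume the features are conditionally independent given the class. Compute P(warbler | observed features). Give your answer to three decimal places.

0.649

sparrow: 0.05 × 0.9 × 0.4 × (1−0.35) = 0.0117
finch: 0.2 × 0.75 × 0.2 × (1−0.25) = 0.0225
warbler: 0.75 × 0.45 × 0.75 × (1−0.75) = 0.06328125
P(warbler | x) = 0.06328125 / 0.09748125 ≈ 0.649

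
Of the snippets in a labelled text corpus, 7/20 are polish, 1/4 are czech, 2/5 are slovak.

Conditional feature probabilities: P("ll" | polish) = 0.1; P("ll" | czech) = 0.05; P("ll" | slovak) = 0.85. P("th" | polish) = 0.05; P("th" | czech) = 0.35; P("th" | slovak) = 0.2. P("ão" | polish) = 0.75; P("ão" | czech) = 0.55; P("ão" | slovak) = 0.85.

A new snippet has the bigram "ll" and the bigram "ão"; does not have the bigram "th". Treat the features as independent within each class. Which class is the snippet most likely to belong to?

slovak

polish: 0.35 × 0.1 × (1−0.05) × 0.75 = 0.0249375
czech: 0.25 × 0.05 × (1−0.35) × 0.55 = 0.00446875
slovak: 0.4 × 0.85 × (1−0.2) × 0.85 = 0.2312
Highest score → slovak.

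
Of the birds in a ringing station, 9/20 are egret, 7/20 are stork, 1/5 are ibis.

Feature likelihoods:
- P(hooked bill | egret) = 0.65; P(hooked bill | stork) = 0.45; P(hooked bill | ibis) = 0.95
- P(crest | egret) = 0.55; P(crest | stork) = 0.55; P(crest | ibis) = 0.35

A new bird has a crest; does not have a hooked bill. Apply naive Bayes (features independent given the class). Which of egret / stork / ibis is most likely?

stork

egret: 0.45 × (1−0.65) × 0.55 = 0.086625
stork: 0.35 × (1−0.45) × 0.55 = 0.105875
ibis: 0.2 × (1−0.95) × 0.35 = 0.0035
Highest score → stork.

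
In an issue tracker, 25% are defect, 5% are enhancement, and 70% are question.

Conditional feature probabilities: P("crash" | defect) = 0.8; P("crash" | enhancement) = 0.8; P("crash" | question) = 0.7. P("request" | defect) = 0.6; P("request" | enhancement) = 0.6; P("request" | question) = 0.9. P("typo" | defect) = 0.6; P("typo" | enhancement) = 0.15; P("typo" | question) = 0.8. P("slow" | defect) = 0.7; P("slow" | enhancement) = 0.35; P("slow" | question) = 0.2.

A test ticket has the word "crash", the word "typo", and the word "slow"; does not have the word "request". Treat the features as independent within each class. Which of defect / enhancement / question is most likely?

defect: 0.25 × 0.8 × (1−0.6) × 0.6 × 0.7 = 0.0336
enhancement: 0.05 × 0.8 × (1−0.6) × 0.15 × 0.35 = 0.00084
question: 0.7 × 0.7 × (1−0.9) × 0.8 × 0.2 = 0.00784
Highest score → defect.

defect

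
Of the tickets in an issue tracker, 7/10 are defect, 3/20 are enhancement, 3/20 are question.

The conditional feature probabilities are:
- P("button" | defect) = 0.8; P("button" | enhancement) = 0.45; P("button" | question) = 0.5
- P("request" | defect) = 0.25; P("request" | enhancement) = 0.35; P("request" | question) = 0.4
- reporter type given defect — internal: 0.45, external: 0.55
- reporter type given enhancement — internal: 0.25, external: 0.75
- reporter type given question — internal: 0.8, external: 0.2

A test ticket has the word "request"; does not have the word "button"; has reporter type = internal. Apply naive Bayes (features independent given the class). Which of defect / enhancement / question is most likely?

question

defect: 0.7 × (1−0.8) × 0.25 × 0.45 = 0.01575
enhancement: 0.15 × (1−0.45) × 0.35 × 0.25 = 0.00721875
question: 0.15 × (1−0.5) × 0.4 × 0.8 = 0.024
Highest score → question.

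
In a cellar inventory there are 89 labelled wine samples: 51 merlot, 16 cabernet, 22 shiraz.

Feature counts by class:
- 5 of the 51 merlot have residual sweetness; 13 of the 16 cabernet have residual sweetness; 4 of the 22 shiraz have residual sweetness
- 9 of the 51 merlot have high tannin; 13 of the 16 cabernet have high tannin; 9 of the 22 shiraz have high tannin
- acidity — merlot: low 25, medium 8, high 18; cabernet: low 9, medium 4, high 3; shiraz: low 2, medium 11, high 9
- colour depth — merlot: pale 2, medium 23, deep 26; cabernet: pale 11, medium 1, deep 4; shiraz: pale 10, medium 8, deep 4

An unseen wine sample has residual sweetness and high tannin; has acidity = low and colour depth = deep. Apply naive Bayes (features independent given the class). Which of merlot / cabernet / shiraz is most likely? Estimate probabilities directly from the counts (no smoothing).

cabernet

merlot: (51/89) × (5/51) × (9/51) × (25/51) × (26/51) ≈ 0.00247757
cabernet: (16/89) × (13/16) × (13/16) × (9/16) × (4/16) ≈ 0.0166893
shiraz: (22/89) × (4/22) × (9/22) × (2/22) × (4/22) ≈ 0.000303903
Highest score → cabernet.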